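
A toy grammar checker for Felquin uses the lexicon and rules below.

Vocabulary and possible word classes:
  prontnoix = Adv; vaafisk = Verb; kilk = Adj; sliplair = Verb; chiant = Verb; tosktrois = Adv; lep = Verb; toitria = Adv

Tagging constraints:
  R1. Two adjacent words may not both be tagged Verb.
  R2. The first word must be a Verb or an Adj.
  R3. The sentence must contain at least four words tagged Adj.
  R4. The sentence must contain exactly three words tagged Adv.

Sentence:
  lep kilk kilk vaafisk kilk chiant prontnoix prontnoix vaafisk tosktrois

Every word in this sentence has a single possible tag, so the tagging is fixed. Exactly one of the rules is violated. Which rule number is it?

3

Fixed tagging: Verb Adj Adj Verb Adj Verb Adv Adv Verb Adv.
Checking each rule: R1 ok, R2 ok, R3 fails, R4 ok.
Only rule 3 fails.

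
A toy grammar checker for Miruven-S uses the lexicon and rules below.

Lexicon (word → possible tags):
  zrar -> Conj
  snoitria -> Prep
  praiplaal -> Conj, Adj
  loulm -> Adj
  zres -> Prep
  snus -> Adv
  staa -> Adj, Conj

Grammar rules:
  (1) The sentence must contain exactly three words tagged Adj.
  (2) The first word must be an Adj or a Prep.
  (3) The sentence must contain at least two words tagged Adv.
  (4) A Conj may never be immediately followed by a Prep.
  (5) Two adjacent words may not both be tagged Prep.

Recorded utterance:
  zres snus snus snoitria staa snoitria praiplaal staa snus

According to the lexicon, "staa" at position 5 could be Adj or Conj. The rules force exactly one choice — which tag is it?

Adj

Candidates per position — 1:zres {Prep}; 2:snus {Adv}; 3:snus {Adv}; 4:snoitria {Prep}; 5:staa {Adj,Conj}; 6:snoitria {Prep}; 7:praiplaal {Conj,Adj}; 8:staa {Adj,Conj}; 9:snus {Adv}.
At position 5, choosing Conj makes rule 1 impossible to satisfy; hence Adj.
At position 7, choosing Conj makes rule 1 impossible to satisfy; hence Adj.
At position 8, choosing Conj makes rule 1 impossible to satisfy; hence Adj.
So the tagging must be: Prep Adv Adv Prep Adj Prep Adj Adj Adv.
Verifying each rule — rule 1 ok; rule 2 ok; rule 3 ok; rule 4 ok; rule 5 ok.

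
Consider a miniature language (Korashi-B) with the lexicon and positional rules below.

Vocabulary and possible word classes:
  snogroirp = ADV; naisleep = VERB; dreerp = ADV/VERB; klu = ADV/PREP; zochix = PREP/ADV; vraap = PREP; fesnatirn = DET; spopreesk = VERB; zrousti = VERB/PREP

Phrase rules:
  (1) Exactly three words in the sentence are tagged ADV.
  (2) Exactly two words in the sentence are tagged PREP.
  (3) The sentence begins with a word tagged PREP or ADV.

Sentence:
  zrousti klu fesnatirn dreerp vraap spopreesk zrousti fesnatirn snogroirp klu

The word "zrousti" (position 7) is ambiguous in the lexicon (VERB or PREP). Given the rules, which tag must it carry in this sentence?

Candidates per position — 1:zrousti {VERB,PREP}; 2:klu {ADV,PREP}; 3:fesnatirn {DET}; 4:dreerp {ADV,VERB}; 5:vraap {PREP}; 6:spopreesk {VERB}; 7:zrousti {VERB,PREP}; 8:fesnatirn {DET}; 9:snogroirp {ADV}; 10:klu {ADV,PREP}.
Position 1: VERB is ruled out by rule 3; that leaves PREP.
Position 2: PREP is ruled out by rule 2; that leaves ADV.
Position 7: PREP is ruled out by rule 2; that leaves VERB.
Position 10: PREP is ruled out by rule 2; that leaves ADV.
Position 4: ADV is ruled out by rule 1; that leaves VERB.
The unique satisfying tagging is: PREP ADV DET VERB PREP VERB VERB DET ADV ADV.
Check: rule 1 ok; rule 2 ok; rule 3 ok.

VERB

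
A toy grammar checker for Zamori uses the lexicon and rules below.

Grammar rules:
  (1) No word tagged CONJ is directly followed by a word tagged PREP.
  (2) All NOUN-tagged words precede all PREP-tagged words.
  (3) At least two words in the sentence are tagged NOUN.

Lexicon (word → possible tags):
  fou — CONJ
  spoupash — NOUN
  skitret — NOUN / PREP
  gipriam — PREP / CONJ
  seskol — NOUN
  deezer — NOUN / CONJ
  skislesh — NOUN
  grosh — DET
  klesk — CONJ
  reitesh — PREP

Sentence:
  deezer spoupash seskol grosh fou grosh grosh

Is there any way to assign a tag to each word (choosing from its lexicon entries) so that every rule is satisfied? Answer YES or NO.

Candidates per position — 1:deezer {NOUN,CONJ}; 2:spoupash {NOUN}; 3:seskol {NOUN}; 4:grosh {DET}; 5:fou {CONJ}; 6:grosh {DET}; 7:grosh {DET}.
One satisfying assignment: NOUN NOUN NOUN DET CONJ DET DET.
Checking: rule 1 ✓; rule 2 ✓; rule 3 ✓.

YES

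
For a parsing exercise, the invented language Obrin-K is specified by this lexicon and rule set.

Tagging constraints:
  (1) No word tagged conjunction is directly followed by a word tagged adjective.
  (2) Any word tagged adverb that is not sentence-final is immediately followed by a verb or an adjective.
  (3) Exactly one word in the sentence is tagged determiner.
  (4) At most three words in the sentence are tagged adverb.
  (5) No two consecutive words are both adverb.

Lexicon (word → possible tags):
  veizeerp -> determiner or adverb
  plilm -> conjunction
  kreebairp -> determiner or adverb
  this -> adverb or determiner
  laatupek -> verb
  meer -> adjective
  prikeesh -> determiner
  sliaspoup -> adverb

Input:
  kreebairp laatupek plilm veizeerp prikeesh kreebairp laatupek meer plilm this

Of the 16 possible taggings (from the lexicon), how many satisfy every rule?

Candidates per position — 1:kreebairp {determiner,adverb}; 2:laatupek {verb}; 3:plilm {conjunction}; 4:veizeerp {determiner,adverb}; 5:prikeesh {determiner}; 6:kreebairp {determiner,adverb}; 7:laatupek {verb}; 8:meer {adjective}; 9:plilm {conjunction}; 10:this {adverb,determiner}.
There are 16 candidate sequences in total.
Every candidate sequence violates at least one rule; no consistent tagging exists.
Count = 0.

0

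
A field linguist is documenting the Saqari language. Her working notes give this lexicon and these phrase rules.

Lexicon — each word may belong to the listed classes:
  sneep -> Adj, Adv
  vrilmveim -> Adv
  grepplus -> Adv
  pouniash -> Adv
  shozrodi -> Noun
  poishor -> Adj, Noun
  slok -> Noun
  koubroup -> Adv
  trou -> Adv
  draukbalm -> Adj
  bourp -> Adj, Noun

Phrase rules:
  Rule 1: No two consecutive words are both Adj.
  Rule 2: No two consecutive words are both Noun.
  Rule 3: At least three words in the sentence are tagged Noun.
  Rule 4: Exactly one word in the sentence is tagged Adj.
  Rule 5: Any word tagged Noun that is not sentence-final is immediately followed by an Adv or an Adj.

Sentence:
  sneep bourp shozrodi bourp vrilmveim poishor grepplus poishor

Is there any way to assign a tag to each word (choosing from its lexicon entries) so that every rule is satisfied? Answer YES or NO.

Candidates per position — 1:sneep {Adj,Adv}; 2:bourp {Adj,Noun}; 3:shozrodi {Noun}; 4:bourp {Adj,Noun}; 5:vrilmveim {Adv}; 6:poishor {Adj,Noun}; 7:grepplus {Adv}; 8:poishor {Adj,Noun}.
Every candidate sequence violates at least one rule; no consistent tagging exists.

NO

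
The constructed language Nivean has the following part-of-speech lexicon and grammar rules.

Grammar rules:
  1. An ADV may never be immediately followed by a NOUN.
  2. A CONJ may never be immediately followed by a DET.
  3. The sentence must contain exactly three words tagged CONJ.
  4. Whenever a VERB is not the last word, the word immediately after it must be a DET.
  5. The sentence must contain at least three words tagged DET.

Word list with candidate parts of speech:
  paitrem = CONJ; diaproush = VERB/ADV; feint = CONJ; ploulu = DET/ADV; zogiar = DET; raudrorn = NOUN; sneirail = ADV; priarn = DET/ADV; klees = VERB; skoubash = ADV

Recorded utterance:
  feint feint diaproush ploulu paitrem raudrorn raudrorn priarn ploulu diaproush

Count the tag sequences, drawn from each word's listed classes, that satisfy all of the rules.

Candidates per position — 1:feint {CONJ}; 2:feint {CONJ}; 3:diaproush {VERB,ADV}; 4:ploulu {DET,ADV}; 5:paitrem {CONJ}; 6:raudrorn {NOUN}; 7:raudrorn {NOUN}; 8:priarn {DET,ADV}; 9:ploulu {DET,ADV}; 10:diaproush {VERB,ADV}.
There are 32 candidate sequences in total.
The sequences that satisfy every rule: CONJ CONJ VERB DET CONJ NOUN NOUN DET DET VERB; CONJ CONJ VERB DET CONJ NOUN NOUN DET DET ADV; CONJ CONJ ADV DET CONJ NOUN NOUN DET DET VERB; CONJ CONJ ADV DET CONJ NOUN NOUN DET DET ADV.
Count = 4.

4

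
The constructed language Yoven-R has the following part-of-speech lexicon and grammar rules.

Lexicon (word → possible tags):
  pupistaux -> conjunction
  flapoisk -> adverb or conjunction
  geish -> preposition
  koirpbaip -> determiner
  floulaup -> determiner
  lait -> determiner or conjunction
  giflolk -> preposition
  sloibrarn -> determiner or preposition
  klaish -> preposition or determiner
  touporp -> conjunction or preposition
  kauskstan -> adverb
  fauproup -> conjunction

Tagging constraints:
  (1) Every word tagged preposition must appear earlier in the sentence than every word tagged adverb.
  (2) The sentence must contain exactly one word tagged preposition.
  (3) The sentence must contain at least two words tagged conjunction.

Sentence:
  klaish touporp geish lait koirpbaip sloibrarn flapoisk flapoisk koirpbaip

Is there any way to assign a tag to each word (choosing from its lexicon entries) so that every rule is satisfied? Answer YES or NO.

Candidates per position — 1:klaish {preposition,determiner}; 2:touporp {conjunction,preposition}; 3:geish {preposition}; 4:lait {determiner,conjunction}; 5:koirpbaip {determiner}; 6:sloibrarn {determiner,preposition}; 7:flapoisk {adverb,conjunction}; 8:flapoisk {adverb,conjunction}; 9:koirpbaip {determiner}.
One satisfying assignment: determiner conjunction preposition determiner determiner determiner adverb conjunction determiner.
Check: rule 1 ✓; rule 2 ✓; rule 3 ✓.

YES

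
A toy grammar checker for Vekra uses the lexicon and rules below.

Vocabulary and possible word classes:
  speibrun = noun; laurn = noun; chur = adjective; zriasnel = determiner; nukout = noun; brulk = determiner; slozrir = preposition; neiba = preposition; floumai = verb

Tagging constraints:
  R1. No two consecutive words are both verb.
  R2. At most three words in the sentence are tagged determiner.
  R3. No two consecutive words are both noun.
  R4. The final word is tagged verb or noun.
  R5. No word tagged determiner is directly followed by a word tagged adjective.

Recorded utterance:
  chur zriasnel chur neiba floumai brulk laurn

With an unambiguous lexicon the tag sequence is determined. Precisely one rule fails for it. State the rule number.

5

Fixed tagging: adjective determiner adjective preposition verb determiner noun.
Applying the rules: R1 ✓, R2 ✓, R3 ✓, R4 ✓, R5 ✗.
Only rule 5 fails.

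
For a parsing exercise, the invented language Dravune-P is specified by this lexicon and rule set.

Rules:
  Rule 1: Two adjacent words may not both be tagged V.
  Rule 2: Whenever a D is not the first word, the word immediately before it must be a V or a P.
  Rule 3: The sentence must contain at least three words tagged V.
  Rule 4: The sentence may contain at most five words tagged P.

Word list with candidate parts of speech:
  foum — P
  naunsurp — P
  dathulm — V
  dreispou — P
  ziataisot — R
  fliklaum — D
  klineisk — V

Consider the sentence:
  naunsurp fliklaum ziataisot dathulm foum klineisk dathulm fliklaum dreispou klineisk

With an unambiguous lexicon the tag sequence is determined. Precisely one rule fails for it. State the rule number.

Fixed tagging: P D R V P V V D P V.
Rule check: R1 ✗, R2 ✓, R3 ✓, R4 ✓.
Only rule 1 fails.

1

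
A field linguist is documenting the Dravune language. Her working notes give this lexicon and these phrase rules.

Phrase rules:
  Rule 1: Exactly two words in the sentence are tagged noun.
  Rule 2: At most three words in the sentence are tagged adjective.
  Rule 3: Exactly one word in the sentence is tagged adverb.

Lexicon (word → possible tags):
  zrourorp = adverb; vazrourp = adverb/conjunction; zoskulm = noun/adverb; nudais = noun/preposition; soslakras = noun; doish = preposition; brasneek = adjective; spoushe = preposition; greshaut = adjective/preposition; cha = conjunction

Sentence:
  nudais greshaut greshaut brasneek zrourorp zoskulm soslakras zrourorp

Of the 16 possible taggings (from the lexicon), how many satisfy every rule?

0

Candidates per position — 1:nudais {noun,preposition}; 2:greshaut {adjective,preposition}; 3:greshaut {adjective,preposition}; 4:brasneek {adjective}; 5:zrourorp {adverb}; 6:zoskulm {noun,adverb}; 7:soslakras {noun}; 8:zrourorp {adverb}.
There are 16 candidate sequences in total.
Rule 3 cannot be satisfied by any choice of tags from the lexicon.
So there is no consistent tagging.
Count = 0.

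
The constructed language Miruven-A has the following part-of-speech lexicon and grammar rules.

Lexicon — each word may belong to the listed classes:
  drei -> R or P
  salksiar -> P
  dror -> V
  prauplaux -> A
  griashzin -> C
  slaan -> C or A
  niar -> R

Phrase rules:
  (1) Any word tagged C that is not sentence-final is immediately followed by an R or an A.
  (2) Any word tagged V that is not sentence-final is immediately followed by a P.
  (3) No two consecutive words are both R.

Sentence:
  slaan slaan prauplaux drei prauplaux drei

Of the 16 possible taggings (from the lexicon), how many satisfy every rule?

Candidates per position — 1:slaan {C,A}; 2:slaan {C,A}; 3:prauplaux {A}; 4:drei {R,P}; 5:prauplaux {A}; 6:drei {R,P}.
There are 16 candidate sequences in total.
Checking each against the rules leaves 12 sequences.
Count = 12.

12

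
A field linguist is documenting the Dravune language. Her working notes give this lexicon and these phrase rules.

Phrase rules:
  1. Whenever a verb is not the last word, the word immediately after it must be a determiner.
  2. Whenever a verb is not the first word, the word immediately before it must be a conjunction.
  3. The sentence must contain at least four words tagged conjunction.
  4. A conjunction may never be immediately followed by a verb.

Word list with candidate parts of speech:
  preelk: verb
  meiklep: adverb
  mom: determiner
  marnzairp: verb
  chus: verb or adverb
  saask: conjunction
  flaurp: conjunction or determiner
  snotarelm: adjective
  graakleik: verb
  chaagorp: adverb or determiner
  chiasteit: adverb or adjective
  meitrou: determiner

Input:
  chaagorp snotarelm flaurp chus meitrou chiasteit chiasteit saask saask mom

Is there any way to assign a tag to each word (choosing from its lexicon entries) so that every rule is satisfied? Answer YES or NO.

Candidates per position — 1:chaagorp {adverb,determiner}; 2:snotarelm {adjective}; 3:flaurp {conjunction,determiner}; 4:chus {verb,adverb}; 5:meitrou {determiner}; 6:chiasteit {adverb,adjective}; 7:chiasteit {adverb,adjective}; 8:saask {conjunction}; 9:saask {conjunction}; 10:mom {determiner}.
Rule 3 cannot be satisfied by any choice of tags from the lexicon.
So there is no consistent tagging.

NO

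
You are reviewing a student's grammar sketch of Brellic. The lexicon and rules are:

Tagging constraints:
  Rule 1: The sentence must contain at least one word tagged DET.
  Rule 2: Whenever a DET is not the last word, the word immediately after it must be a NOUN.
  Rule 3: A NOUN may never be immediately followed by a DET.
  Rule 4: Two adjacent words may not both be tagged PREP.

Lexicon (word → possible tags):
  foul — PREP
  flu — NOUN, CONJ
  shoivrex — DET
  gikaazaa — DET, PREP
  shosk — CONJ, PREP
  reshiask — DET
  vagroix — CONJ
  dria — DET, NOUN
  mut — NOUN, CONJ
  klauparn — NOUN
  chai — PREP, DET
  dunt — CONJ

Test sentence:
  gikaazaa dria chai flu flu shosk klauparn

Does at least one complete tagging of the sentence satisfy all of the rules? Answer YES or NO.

Candidates per position — 1:gikaazaa {DET,PREP}; 2:dria {DET,NOUN}; 3:chai {PREP,DET}; 4:flu {NOUN,CONJ}; 5:flu {NOUN,CONJ}; 6:shosk {CONJ,PREP}; 7:klauparn {NOUN}.
One satisfying assignment: DET NOUN PREP NOUN NOUN CONJ NOUN.
Rule-by-rule: rule 1 ok; rule 2 ok; rule 3 ok; rule 4 ok.

YES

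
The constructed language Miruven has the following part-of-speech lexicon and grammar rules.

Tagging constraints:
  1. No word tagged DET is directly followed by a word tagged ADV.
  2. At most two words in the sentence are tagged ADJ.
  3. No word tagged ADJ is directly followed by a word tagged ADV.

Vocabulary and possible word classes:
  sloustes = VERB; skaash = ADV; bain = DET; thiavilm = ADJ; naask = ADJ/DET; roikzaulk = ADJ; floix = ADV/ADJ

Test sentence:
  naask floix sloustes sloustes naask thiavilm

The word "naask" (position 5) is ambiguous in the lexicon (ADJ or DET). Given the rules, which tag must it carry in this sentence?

Candidates per position — 1:naask {ADJ,DET}; 2:floix {ADV,ADJ}; 3:sloustes {VERB}; 4:sloustes {VERB}; 5:naask {ADJ,DET}; 6:thiavilm {ADJ}.
Position 5: the remaining choice is settled jointly with positions 1, 2 — only DET at position 5 is part of a tagging that satisfies every rule.
The only consistent sequence is: DET ADJ VERB VERB DET ADJ.
Check: rule 1 holds; rule 2 holds; rule 3 holds.

DET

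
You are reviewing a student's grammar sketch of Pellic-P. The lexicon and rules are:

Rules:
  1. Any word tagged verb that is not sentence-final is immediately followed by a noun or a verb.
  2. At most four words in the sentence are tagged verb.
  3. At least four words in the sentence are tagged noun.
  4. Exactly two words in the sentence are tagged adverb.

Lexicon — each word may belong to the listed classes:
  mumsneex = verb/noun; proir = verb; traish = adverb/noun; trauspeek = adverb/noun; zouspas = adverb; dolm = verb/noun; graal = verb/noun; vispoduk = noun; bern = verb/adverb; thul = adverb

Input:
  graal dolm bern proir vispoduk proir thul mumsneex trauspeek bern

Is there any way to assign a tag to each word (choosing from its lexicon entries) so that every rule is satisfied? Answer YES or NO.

Candidates per position — 1:graal {verb,noun}; 2:dolm {verb,noun}; 3:bern {verb,adverb}; 4:proir {verb}; 5:vispoduk {noun}; 6:proir {verb}; 7:thul {adverb}; 8:mumsneex {verb,noun}; 9:trauspeek {adverb,noun}; 10:bern {verb,adverb}.
Rule 1 cannot be satisfied by any choice of tags from the lexicon.
So there is no consistent tagging.

NO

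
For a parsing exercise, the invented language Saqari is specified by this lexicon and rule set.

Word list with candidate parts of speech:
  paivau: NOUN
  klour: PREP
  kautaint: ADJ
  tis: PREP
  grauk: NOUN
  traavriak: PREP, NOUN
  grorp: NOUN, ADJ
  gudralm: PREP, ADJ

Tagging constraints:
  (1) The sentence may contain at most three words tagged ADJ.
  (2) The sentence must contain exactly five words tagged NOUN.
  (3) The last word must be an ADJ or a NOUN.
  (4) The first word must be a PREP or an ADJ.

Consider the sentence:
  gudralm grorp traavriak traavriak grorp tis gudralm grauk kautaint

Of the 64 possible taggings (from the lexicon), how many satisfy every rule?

Candidates per position — 1:gudralm {PREP,ADJ}; 2:grorp {NOUN,ADJ}; 3:traavriak {PREP,NOUN}; 4:traavriak {PREP,NOUN}; 5:grorp {NOUN,ADJ}; 6:tis {PREP}; 7:gudralm {PREP,ADJ}; 8:grauk {NOUN}; 9:kautaint {ADJ}.
There are 64 candidate sequences in total.
The sequences that satisfy every rule: PREP NOUN NOUN NOUN NOUN PREP PREP NOUN ADJ; PREP NOUN NOUN NOUN NOUN PREP ADJ NOUN ADJ; ADJ NOUN NOUN NOUN NOUN PREP PREP NOUN ADJ; ADJ NOUN NOUN NOUN NOUN PREP ADJ NOUN ADJ.
Count = 4.

4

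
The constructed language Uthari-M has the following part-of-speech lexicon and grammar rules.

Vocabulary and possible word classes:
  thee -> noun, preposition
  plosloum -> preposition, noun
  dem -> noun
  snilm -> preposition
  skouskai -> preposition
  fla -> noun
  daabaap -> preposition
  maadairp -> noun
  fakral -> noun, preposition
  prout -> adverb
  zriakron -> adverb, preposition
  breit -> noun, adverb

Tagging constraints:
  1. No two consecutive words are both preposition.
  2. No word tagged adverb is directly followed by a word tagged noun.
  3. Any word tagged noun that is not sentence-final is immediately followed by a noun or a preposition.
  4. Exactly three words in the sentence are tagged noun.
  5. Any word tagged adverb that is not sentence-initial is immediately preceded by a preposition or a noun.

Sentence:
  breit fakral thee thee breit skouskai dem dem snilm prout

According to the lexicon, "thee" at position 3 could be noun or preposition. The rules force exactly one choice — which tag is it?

Candidates per position — 1:breit {noun,adverb}; 2:fakral {noun,preposition}; 3:thee {noun,preposition}; 4:thee {noun,preposition}; 5:breit {noun,adverb}; 6:skouskai {preposition}; 7:dem {noun}; 8:dem {noun}; 9:snilm {preposition}; 10:prout {adverb}.
Position 3: the remaining choice is settled jointly with positions 1, 2, 4, 5 — only noun at position 3 is part of a tagging that satisfies every rule.
So the tagging must be: adverb preposition noun preposition adverb preposition noun noun preposition adverb.
Checking: rule 1 satisfied; rule 2 satisfied; rule 3 satisfied; rule 4 satisfied; rule 5 satisfied.

noun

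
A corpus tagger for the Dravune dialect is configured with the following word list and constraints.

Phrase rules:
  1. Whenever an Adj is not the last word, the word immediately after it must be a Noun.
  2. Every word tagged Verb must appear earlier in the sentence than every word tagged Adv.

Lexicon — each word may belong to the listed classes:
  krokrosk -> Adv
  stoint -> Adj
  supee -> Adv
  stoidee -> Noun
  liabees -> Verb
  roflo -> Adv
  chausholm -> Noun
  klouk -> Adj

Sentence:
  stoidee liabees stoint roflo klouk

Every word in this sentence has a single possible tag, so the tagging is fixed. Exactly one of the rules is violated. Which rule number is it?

Fixed tagging: Noun Verb Adj Adv Adj.
Applying the rules: R1 ✗, R2 ✓.
Only rule 1 fails.

1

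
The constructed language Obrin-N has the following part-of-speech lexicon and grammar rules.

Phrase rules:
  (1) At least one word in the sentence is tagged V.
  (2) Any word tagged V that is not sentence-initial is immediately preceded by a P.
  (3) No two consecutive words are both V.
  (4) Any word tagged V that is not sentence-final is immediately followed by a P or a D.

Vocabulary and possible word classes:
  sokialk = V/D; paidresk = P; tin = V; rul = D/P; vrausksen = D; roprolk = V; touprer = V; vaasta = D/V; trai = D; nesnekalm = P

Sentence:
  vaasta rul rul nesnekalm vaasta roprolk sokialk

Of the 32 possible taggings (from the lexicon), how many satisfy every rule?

0

Candidates per position — 1:vaasta {D,V}; 2:rul {D,P}; 3:rul {D,P}; 4:nesnekalm {P}; 5:vaasta {D,V}; 6:roprolk {V}; 7:sokialk {V,D}.
There are 32 candidate sequences in total.
Rule 2 cannot be satisfied by any choice of tags from the lexicon.
So there is no consistent tagging.
Count = 0.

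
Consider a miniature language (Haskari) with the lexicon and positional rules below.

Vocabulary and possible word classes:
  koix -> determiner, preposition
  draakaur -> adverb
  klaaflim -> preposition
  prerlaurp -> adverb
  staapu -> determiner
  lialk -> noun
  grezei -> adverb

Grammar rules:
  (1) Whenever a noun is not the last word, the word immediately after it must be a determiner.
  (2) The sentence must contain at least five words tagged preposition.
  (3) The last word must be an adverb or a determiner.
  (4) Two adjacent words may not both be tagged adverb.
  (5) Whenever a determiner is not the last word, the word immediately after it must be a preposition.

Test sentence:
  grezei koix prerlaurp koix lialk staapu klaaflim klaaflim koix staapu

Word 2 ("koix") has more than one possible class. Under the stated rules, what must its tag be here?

preposition

Candidates per position — 1:grezei {adverb}; 2:koix {determiner,preposition}; 3:prerlaurp {adverb}; 4:koix {determiner,preposition}; 5:lialk {noun}; 6:staapu {determiner}; 7:klaaflim {preposition}; 8:klaaflim {preposition}; 9:koix {determiner,preposition}; 10:staapu {determiner}.
Word 2 cannot be determiner — rule 2 would then fail for every completion. It is preposition.
Word 4 cannot be determiner — rule 2 would then fail for every completion. It is preposition.
Word 9 cannot be determiner — rule 2 would then fail for every completion. It is preposition.
That leaves exactly one tagging: adverb preposition adverb preposition noun determiner preposition preposition preposition determiner.
Checking: rule 1 ✓; rule 2 ✓; rule 3 ✓; rule 4 ✓; rule 5 ✓.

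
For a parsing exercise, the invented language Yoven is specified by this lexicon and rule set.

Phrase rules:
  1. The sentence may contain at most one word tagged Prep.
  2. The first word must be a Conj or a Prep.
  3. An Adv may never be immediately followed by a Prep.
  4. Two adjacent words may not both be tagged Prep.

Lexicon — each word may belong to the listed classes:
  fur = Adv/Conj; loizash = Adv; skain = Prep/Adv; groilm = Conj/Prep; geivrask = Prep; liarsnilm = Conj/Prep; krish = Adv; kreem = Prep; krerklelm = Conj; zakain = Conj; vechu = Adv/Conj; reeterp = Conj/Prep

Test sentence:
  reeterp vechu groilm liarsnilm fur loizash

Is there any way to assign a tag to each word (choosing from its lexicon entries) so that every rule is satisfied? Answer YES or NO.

Candidates per position — 1:reeterp {Conj,Prep}; 2:vechu {Adv,Conj}; 3:groilm {Conj,Prep}; 4:liarsnilm {Conj,Prep}; 5:fur {Adv,Conj}; 6:loizash {Adv}.
One satisfying assignment: Prep Adv Conj Conj Conj Adv.
Check: rule 1 ✓; rule 2 ✓; rule 3 ✓; rule 4 ✓.

YES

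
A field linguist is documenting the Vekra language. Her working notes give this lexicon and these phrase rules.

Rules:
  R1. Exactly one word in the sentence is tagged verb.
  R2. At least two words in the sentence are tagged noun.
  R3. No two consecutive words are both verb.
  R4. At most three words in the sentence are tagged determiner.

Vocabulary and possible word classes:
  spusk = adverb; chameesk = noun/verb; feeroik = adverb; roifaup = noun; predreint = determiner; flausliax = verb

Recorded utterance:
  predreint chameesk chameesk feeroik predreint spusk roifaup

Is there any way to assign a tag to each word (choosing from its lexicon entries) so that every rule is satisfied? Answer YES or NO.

Candidates per position — 1:predreint {determiner}; 2:chameesk {noun,verb}; 3:chameesk {noun,verb}; 4:feeroik {adverb}; 5:predreint {determiner}; 6:spusk {adverb}; 7:roifaup {noun}.
One satisfying assignment: determiner verb noun adverb determiner adverb noun.
Check: rule 1 ✓; rule 2 ✓; rule 3 ✓; rule 4 ✓.

YES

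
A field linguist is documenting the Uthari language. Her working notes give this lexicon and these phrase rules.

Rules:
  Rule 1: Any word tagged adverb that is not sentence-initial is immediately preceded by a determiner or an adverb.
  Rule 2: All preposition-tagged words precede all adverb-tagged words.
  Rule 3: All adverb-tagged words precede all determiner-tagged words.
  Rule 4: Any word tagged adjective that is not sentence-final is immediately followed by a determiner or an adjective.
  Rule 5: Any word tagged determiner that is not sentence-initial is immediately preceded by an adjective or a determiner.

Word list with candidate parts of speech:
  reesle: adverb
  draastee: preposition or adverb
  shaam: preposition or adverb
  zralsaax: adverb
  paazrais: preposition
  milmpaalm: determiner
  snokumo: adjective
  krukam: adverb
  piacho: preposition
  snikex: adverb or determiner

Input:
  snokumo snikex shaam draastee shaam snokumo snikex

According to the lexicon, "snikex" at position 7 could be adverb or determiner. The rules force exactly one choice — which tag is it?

Candidates per position — 1:snokumo {adjective}; 2:snikex {adverb,determiner}; 3:shaam {preposition,adverb}; 4:draastee {preposition,adverb}; 5:shaam {preposition,adverb}; 6:snokumo {adjective}; 7:snikex {adverb,determiner}.
Word 2 cannot be adverb — rule 1 would then fail for every completion. It is determiner.
Word 3 cannot be adverb — rule 3 would then fail for every completion. It is preposition.
Word 4 cannot be adverb — rule 1 would then fail for every completion. It is preposition.
Word 5 cannot be adverb — rule 1 would then fail for every completion. It is preposition.
Word 7 cannot be adverb — rule 1 would then fail for every completion. It is determiner.
That leaves exactly one tagging: adjective determiner preposition preposition preposition adjective determiner.
Checking: rule 1 holds; rule 2 holds; rule 3 holds; rule 4 holds; rule 5 holds.

determiner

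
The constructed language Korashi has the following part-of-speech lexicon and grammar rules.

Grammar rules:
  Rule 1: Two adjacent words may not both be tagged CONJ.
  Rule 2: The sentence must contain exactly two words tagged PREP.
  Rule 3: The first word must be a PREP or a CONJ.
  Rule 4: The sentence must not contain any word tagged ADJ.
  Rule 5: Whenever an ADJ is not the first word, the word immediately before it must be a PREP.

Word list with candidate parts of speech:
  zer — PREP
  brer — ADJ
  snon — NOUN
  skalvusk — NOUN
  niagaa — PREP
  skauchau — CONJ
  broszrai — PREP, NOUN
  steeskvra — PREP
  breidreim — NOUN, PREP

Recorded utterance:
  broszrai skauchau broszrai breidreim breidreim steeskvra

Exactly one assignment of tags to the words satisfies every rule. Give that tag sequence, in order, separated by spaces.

PREP CONJ NOUN NOUN NOUN PREP

Candidates per position — 1:broszrai {PREP,NOUN}; 2:skauchau {CONJ}; 3:broszrai {PREP,NOUN}; 4:breidreim {NOUN,PREP}; 5:breidreim {NOUN,PREP}; 6:steeskvra {PREP}.
At position 1, choosing NOUN makes rule 3 impossible to satisfy; hence PREP.
At position 3, choosing PREP makes rule 2 impossible to satisfy; hence NOUN.
At position 4, choosing PREP makes rule 2 impossible to satisfy; hence NOUN.
At position 5, choosing PREP makes rule 2 impossible to satisfy; hence NOUN.
So the tagging must be: PREP CONJ NOUN NOUN NOUN PREP.
Check: rule 1 satisfied; rule 2 satisfied; rule 3 satisfied; rule 4 satisfied; rule 5 satisfied.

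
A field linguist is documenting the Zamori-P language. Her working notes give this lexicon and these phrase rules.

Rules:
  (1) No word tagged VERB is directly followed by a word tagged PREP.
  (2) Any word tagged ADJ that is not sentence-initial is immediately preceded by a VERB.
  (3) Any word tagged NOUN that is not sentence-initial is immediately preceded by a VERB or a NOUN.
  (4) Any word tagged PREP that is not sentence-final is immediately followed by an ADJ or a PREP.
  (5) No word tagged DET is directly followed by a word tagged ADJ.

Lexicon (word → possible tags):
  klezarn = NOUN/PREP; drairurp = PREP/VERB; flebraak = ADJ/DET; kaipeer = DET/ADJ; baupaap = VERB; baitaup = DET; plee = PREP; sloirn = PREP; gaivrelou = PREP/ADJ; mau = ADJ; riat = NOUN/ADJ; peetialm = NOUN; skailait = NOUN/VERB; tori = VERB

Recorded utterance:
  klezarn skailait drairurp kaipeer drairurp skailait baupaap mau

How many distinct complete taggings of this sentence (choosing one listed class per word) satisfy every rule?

Candidates per position — 1:klezarn {NOUN,PREP}; 2:skailait {NOUN,VERB}; 3:drairurp {PREP,VERB}; 4:kaipeer {DET,ADJ}; 5:drairurp {PREP,VERB}; 6:skailait {NOUN,VERB}; 7:baupaap {VERB}; 8:mau {ADJ}.
There are 64 candidate sequences in total.
Checking each against the rules leaves 8 sequences.
Count = 8.

8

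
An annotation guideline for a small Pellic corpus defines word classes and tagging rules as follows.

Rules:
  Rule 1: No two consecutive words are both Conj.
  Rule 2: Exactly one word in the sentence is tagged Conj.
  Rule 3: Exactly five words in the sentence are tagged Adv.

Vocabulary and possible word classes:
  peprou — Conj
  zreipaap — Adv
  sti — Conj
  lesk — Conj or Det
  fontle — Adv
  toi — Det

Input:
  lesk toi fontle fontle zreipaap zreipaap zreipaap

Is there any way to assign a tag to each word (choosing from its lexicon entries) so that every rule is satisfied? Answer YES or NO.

Candidates per position — 1:lesk {Conj,Det}; 2:toi {Det}; 3:fontle {Adv}; 4:fontle {Adv}; 5:zreipaap {Adv}; 6:zreipaap {Adv}; 7:zreipaap {Adv}.
One satisfying assignment: Conj Det Adv Adv Adv Adv Adv.
Checking: rule 1 ✓; rule 2 ✓; rule 3 ✓.

YES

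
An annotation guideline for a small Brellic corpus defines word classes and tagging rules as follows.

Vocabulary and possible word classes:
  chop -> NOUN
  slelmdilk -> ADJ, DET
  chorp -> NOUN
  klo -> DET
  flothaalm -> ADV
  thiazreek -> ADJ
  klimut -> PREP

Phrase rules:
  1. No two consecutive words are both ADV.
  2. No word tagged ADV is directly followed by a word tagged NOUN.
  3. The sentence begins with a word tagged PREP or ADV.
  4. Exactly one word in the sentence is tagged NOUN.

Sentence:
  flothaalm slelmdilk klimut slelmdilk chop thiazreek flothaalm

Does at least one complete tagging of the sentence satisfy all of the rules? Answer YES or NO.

YES

Candidates per position — 1:flothaalm {ADV}; 2:slelmdilk {ADJ,DET}; 3:klimut {PREP}; 4:slelmdilk {ADJ,DET}; 5:chop {NOUN}; 6:thiazreek {ADJ}; 7:flothaalm {ADV}.
One satisfying assignment: ADV ADJ PREP DET NOUN ADJ ADV.
Rule-by-rule: rule 1 ✓; rule 2 ✓; rule 3 ✓; rule 4 ✓.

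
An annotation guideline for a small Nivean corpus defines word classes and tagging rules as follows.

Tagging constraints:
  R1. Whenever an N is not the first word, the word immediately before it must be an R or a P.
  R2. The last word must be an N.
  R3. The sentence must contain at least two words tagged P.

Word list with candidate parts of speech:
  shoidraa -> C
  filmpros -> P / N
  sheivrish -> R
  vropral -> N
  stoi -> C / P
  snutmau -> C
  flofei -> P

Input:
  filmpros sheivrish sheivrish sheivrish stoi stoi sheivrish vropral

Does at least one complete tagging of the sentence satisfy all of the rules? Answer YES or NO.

YES

Candidates per position — 1:filmpros {P,N}; 2:sheivrish {R}; 3:sheivrish {R}; 4:sheivrish {R}; 5:stoi {C,P}; 6:stoi {C,P}; 7:sheivrish {R}; 8:vropral {N}.
One satisfying assignment: P R R R C P R N.
Rule-by-rule: rule 1 holds; rule 2 holds; rule 3 holds.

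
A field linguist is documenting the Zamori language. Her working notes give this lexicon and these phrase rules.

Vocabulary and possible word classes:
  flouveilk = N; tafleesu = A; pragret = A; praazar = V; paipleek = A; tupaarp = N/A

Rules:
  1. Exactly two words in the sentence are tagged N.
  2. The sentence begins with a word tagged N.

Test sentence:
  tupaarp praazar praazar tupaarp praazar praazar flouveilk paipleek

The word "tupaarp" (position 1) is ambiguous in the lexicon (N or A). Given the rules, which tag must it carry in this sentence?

Candidates per position — 1:tupaarp {N,A}; 2:praazar {V}; 3:praazar {V}; 4:tupaarp {N,A}; 5:praazar {V}; 6:praazar {V}; 7:flouveilk {N}; 8:paipleek {A}.
Word 1 cannot be A — rule 2 would then fail for every completion. It is N.
Word 4 cannot be N — rule 1 would then fail for every completion. It is A.
So the tagging must be: N V V A V V N A.
Checking: rule 1 ok; rule 2 ok.

N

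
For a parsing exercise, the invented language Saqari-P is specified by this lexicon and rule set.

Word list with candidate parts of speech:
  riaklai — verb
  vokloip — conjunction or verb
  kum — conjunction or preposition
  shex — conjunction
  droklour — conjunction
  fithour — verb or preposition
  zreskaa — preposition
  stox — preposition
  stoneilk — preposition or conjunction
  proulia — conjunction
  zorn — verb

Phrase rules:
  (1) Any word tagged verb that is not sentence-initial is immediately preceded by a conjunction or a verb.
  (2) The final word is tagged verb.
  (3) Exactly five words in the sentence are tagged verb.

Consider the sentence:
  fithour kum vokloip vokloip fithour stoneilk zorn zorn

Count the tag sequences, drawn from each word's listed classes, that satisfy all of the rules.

Candidates per position — 1:fithour {verb,preposition}; 2:kum {conjunction,preposition}; 3:vokloip {conjunction,verb}; 4:vokloip {conjunction,verb}; 5:fithour {verb,preposition}; 6:stoneilk {preposition,conjunction}; 7:zorn {verb}; 8:zorn {verb}.
There are 64 candidate sequences in total.
The sequences that satisfy every rule: verb conjunction conjunction verb verb conjunction verb verb; verb conjunction verb conjunction verb conjunction verb verb; verb conjunction verb verb preposition conjunction verb verb; verb preposition conjunction verb verb conjunction verb verb; preposition conjunction verb verb verb conjunction verb verb.
Count = 5.

5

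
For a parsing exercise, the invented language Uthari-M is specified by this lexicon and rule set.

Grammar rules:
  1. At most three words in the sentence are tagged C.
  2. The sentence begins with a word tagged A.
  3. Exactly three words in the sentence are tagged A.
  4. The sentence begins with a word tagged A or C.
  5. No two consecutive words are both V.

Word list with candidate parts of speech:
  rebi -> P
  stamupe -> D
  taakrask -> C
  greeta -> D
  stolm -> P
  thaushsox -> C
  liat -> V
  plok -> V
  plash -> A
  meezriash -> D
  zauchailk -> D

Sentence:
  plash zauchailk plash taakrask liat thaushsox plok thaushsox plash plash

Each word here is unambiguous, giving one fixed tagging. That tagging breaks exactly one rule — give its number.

Fixed tagging: A D A C V C V C A A.
Applying the rules: R1 ✓, R2 ✓, R3 ✗, R4 ✓, R5 ✓.
Only rule 3 fails.

3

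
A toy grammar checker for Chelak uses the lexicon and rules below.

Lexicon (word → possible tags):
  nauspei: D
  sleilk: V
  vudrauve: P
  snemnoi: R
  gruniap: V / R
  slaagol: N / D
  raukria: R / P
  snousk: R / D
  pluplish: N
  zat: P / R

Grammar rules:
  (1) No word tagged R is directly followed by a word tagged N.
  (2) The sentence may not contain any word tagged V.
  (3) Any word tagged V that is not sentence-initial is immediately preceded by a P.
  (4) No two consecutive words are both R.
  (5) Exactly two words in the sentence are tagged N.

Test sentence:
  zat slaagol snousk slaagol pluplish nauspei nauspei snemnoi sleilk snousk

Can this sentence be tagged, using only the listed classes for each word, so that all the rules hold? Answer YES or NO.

NO

Candidates per position — 1:zat {P,R}; 2:slaagol {N,D}; 3:snousk {R,D}; 4:slaagol {N,D}; 5:pluplish {N}; 6:nauspei {D}; 7:nauspei {D}; 8:snemnoi {R}; 9:sleilk {V}; 10:snousk {R,D}.
Rule 2 cannot be satisfied by any choice of tags from the lexicon.
So there is no consistent tagging.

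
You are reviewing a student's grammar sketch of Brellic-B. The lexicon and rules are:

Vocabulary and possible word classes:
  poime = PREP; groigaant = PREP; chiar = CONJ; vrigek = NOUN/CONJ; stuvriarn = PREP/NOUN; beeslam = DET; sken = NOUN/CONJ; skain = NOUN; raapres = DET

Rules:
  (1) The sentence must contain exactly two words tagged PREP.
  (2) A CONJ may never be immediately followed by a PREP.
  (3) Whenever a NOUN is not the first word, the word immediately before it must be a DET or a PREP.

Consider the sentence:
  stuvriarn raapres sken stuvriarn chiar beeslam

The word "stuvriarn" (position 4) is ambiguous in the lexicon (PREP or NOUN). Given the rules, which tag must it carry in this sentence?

Candidates per position — 1:stuvriarn {PREP,NOUN}; 2:raapres {DET}; 3:sken {NOUN,CONJ}; 4:stuvriarn {PREP,NOUN}; 5:chiar {CONJ}; 6:beeslam {DET}.
Position 1: NOUN is ruled out by rule 1; that leaves PREP.
Position 4: NOUN is ruled out by rule 1; that leaves PREP.
Position 3: CONJ is ruled out by rule 2; that leaves NOUN.
That leaves exactly one tagging: PREP DET NOUN PREP CONJ DET.
Check: rule 1 satisfied; rule 2 satisfied; rule 3 satisfied.

PREP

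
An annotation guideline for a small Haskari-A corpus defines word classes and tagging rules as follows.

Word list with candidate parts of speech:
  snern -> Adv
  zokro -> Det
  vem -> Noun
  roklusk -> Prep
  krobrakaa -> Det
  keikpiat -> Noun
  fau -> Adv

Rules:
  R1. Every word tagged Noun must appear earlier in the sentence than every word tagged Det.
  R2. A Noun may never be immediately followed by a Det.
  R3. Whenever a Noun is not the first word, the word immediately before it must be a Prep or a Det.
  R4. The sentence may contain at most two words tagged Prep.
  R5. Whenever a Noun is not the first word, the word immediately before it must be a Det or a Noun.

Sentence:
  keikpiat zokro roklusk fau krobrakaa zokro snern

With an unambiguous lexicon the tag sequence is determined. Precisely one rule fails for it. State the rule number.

2

Fixed tagging: Noun Det Prep Adv Det Det Adv.
Checking each rule: R1 ✓, R2 ✗, R3 ✓, R4 ✓, R5 ✓.
Only rule 2 fails.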